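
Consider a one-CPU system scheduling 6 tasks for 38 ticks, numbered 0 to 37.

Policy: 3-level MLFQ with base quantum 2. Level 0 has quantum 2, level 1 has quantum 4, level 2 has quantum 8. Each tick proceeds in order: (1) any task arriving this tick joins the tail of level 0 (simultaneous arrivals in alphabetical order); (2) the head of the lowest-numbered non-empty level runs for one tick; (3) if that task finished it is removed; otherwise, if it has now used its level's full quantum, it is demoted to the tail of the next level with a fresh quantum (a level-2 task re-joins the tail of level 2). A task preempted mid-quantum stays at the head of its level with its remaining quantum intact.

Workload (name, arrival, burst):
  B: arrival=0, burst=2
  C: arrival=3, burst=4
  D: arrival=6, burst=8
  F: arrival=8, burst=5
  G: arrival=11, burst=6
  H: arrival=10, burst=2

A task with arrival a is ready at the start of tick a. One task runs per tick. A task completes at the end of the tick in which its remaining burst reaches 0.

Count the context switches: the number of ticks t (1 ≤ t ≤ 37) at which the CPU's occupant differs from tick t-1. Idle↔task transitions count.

t=0: L0/L1/L2 = B/-/- → run B
t=1: L0/L1/L2 = B/-/- → run B
t=2: (idle)
t=3: L0/L1/L2 = C/-/- → run C
t=4: L0/L1/L2 = C/-/- → run C
t=5: L0/L1/L2 = -/C/- → run C
t=6: L0/L1/L2 = D/C/- → run D
t=7: L0/L1/L2 = D/C/- → run D
t=8: L0/L1/L2 = F/CD/- → run F
t=9: L0/L1/L2 = F/CD/- → run F
t=10: L0/L1/L2 = H/CDF/- → run H
t=11: L0/L1/L2 = HG/CDF/- → run H
t=12: L0/L1/L2 = G/CDF/- → run G
t=13: L0/L1/L2 = G/CDF/- → run G
t=14: L0/L1/L2 = -/CDFG/- → run C
t=15: L0/L1/L2 = -/DFG/- → run D
t=16: L0/L1/L2 = -/DFG/- → run D
t=17: L0/L1/L2 = -/DFG/- → run D
t=18: L0/L1/L2 = -/DFG/- → run D
t=19: L0/L1/L2 = -/FG/D → run F
t=20: L0/L1/L2 = -/FG/D → run F
t=21: L0/L1/L2 = -/FG/D → run F
t=22: L0/L1/L2 = -/G/D → run G
t=23: L0/L1/L2 = -/G/D → run G
t=24: L0/L1/L2 = -/G/D → run G
t=25: L0/L1/L2 = -/G/D → run G
t=26: L0/L1/L2 = -/-/D → run D
t=27: L0/L1/L2 = -/-/D → run D
t=28: (idle)
t=29: (idle)
t=30: (idle)
t=31: (idle)
t=32: (idle)
t=33: (idle)
t=34: (idle)
t=35: (idle)
t=36: (idle)
t=37: (idle)

context switches = 12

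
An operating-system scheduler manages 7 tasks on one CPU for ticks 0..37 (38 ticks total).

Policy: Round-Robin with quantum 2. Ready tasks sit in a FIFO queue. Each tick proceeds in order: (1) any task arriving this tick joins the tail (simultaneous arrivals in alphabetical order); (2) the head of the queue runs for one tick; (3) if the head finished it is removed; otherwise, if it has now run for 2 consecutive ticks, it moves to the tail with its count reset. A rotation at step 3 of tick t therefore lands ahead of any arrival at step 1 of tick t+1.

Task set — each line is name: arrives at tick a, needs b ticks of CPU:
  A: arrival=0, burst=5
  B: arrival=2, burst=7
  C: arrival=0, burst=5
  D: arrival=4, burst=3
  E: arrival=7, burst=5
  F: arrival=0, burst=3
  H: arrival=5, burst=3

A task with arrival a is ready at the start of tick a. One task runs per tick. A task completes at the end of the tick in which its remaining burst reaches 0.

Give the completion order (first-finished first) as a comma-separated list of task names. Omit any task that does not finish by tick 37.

t=0: queue=[A,C,F] q_used=0 → run A
t=1: queue=[A,C,F] q_used=1 → run A
t=2: queue=[C,F,A,B] q_used=0 → run C
t=3: queue=[C,F,A,B] q_used=1 → run C
t=4: queue=[F,A,B,C,D] q_used=0 → run F
t=5: queue=[F,A,B,C,D,H] q_used=1 → run F
t=6: queue=[A,B,C,D,H,F] q_used=0 → run A
t=7: queue=[A,B,C,D,H,F,E] q_used=1 → run A
t=8: queue=[B,C,D,H,F,E,A] q_used=0 → run B
t=9: queue=[B,C,D,H,F,E,A] q_used=1 → run B
t=10: queue=[C,D,H,F,E,A,B] q_used=0 → run C
t=11: queue=[C,D,H,F,E,A,B] q_used=1 → run C
t=12: queue=[D,H,F,E,A,B,C] q_used=0 → run D
t=13: queue=[D,H,F,E,A,B,C] q_used=1 → run D
t=14: queue=[H,F,E,A,B,C,D] q_used=0 → run H
t=15: queue=[H,F,E,A,B,C,D] q_used=1 → run H
t=16: queue=[F,E,A,B,C,D,H] q_used=0 → run F
t=17: queue=[E,A,B,C,D,H] q_used=0 → run E
t=18: queue=[E,A,B,C,D,H] q_used=1 → run E
t=19: queue=[A,B,C,D,H,E] q_used=0 → run A
t=20: queue=[B,C,D,H,E] q_used=0 → run B
t=21: queue=[B,C,D,H,E] q_used=1 → run B
t=22: queue=[C,D,H,E,B] q_used=0 → run C
t=23: queue=[D,H,E,B] q_used=0 → run D
t=24: queue=[H,E,B] q_used=0 → run H
t=25: queue=[E,B] q_used=0 → run E
t=26: queue=[E,B] q_used=1 → run E
t=27: queue=[B,E] q_used=0 → run B
t=28: queue=[B,E] q_used=1 → run B
t=29: queue=[E,B] q_used=0 → run E
t=30: queue=[B] q_used=0 → run B
t=31: (idle)
t=32: (idle)
t=33: (idle)
t=34: (idle)
t=35: (idle)
t=36: (idle)
t=37: (idle)

completion order = F, A, C, D, H, E, B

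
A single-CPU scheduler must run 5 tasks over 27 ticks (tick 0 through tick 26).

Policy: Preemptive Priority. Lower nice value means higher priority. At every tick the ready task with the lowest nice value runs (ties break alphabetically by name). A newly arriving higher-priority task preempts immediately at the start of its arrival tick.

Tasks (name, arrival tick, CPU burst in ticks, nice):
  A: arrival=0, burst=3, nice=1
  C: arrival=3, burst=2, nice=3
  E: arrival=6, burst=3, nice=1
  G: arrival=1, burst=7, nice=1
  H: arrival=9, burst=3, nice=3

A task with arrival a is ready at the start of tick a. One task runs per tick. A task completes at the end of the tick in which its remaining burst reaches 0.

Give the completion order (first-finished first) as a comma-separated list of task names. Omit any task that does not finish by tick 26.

t=0: ready={A} → run A
t=1: ready={A,G} → run A
t=2: ready={A,G} → run A
t=3: ready={C,G} → run G
t=4: ready={C,G} → run G
t=5: ready={C,G} → run G
t=6: ready={C,E,G} → run E
t=7: ready={C,E,G} → run E
t=8: ready={C,E,G} → run E
t=9: ready={C,G,H} → run G
t=10: ready={C,G,H} → run G
t=11: ready={C,G,H} → run G
t=12: ready={C,G,H} → run G
t=13: ready={C,H} → run C
t=14: ready={C,H} → run C
t=15: ready={H} → run H
t=16: ready={H} → run H
t=17: ready={H} → run H
t=18: (idle)
t=19: (idle)
t=20: (idle)
t=21: (idle)
t=22: (idle)
t=23: (idle)
t=24: (idle)
t=25: (idle)
t=26: (idle)

completion order = A, E, G, C, H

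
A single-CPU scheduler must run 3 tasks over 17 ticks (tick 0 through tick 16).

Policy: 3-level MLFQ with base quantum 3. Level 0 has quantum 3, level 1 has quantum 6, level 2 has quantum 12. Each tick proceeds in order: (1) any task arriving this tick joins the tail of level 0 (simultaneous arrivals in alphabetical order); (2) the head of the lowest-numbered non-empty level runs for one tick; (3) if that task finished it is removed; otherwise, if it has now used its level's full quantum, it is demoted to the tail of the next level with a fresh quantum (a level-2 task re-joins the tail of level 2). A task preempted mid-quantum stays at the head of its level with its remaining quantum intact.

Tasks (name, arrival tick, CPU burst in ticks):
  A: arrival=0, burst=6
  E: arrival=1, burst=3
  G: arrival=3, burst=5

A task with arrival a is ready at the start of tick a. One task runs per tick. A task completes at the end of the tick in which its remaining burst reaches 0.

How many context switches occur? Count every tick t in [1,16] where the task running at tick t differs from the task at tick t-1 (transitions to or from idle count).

t=0: L0/L1/L2 = A/-/- → run A
t=1: L0/L1/L2 = AE/-/- → run A
t=2: L0/L1/L2 = AE/-/- → run A
t=3: L0/L1/L2 = EG/A/- → run E
t=4: L0/L1/L2 = EG/A/- → run E
t=5: L0/L1/L2 = EG/A/- → run E
t=6: L0/L1/L2 = G/A/- → run G
t=7: L0/L1/L2 = G/A/- → run G
t=8: L0/L1/L2 = G/A/- → run G
t=9: L0/L1/L2 = -/AG/- → run A
t=10: L0/L1/L2 = -/AG/- → run A
t=11: L0/L1/L2 = -/AG/- → run A
t=12: L0/L1/L2 = -/G/- → run G
t=13: L0/L1/L2 = -/G/- → run G
t=14: (idle)
t=15: (idle)
t=16: (idle)

context switches = 5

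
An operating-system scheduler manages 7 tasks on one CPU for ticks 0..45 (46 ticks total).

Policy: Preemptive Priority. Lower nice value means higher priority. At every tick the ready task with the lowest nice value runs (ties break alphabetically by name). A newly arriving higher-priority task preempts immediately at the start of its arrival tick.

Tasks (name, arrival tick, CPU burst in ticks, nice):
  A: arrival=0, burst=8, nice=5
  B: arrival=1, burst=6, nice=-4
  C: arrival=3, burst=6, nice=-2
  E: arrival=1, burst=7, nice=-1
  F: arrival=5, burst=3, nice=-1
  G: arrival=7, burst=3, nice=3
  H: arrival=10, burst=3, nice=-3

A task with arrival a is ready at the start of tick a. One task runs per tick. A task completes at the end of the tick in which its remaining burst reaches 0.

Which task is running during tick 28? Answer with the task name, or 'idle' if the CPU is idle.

t=0: ready={A} → run A
t=1: ready={A,B,E} → run B
t=2: ready={A,B,E} → run B
t=3: ready={A,B,C,E} → run B
t=4: ready={A,B,C,E} → run B
t=5: ready={A,B,C,E,F} → run B
t=6: ready={A,B,C,E,F} → run B
t=7: ready={A,C,E,F,G} → run C
t=8: ready={A,C,E,F,G} → run C
t=9: ready={A,C,E,F,G} → run C
t=10: ready={A,C,E,F,G,H} → run H
t=11: ready={A,C,E,F,G,H} → run H
t=12: ready={A,C,E,F,G,H} → run H
t=13: ready={A,C,E,F,G} → run C
t=14: ready={A,C,E,F,G} → run C
t=15: ready={A,C,E,F,G} → run C
t=16: ready={A,E,F,G} → run E
t=17: ready={A,E,F,G} → run E
t=18: ready={A,E,F,G} → run E
t=19: ready={A,E,F,G} → run E
t=20: ready={A,E,F,G} → run E
t=21: ready={A,E,F,G} → run E
t=22: ready={A,E,F,G} → run E
t=23: ready={A,F,G} → run F
t=24: ready={A,F,G} → run F
t=25: ready={A,F,G} → run F
t=26: ready={A,G} → run G
t=27: ready={A,G} → run G
t=28: ready={A,G} → run G
t=29: ready={A} → run A
t=30: ready={A} → run A
t=31: ready={A} → run A
t=32: ready={A} → run A
t=33: ready={A} → run A
t=34: ready={A} → run A
t=35: ready={A} → run A
t=36: (idle)
t=37: (idle)
t=38: (idle)
t=39: (idle)
t=40: (idle)
t=41: (idle)
t=42: (idle)
t=43: (idle)
t=44: (idle)
t=45: (idle)

running at tick 28 = G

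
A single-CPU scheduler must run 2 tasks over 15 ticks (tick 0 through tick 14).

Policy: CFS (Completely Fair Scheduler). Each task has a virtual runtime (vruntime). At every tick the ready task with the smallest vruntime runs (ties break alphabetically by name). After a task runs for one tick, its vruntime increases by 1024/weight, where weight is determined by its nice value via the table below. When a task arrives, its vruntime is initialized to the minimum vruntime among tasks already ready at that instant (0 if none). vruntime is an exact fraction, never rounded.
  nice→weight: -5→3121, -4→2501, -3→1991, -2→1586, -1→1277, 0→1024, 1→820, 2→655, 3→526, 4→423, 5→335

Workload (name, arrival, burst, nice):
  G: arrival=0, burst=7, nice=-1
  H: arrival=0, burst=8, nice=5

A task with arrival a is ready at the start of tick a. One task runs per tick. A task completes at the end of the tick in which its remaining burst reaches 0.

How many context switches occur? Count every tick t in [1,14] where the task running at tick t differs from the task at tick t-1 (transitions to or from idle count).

t=0: vr[G=0 H=0] → run G
t=1: vr[G=1024/1277 H=0] → run H
t=2: vr[G=1024/1277 H=1024/335] → run G
t=3: vr[G=2048/1277 H=1024/335] → run G
t=4: vr[G=3072/1277 H=1024/335] → run G
t=5: vr[G=4096/1277 H=1024/335] → run H
t=6: vr[G=4096/1277 H=2048/335] → run G
t=7: vr[G=5120/1277 H=2048/335] → run G
t=8: vr[G=6144/1277 H=2048/335] → run G
t=9: vr[H=2048/335] → run H
t=10: vr[H=3072/335] → run H
t=11: vr[H=4096/335] → run H
t=12: vr[H=1024/67] → run H
t=13: vr[H=6144/335] → run H
t=14: vr[H=7168/335] → run H

context switches = 5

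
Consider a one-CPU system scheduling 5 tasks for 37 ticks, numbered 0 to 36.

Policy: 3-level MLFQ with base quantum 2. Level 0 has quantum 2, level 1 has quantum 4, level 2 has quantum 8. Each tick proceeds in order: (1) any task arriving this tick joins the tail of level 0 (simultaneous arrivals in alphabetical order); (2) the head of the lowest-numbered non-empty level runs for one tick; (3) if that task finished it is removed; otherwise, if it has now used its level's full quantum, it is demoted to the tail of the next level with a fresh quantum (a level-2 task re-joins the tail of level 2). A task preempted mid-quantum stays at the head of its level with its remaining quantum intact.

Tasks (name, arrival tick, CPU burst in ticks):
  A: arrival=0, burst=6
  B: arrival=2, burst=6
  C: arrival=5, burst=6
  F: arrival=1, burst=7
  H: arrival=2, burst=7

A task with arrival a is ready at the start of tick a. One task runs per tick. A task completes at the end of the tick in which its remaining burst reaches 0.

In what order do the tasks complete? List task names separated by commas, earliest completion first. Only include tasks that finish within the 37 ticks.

completion order = A, B, C, F, H

t=0: L0/L1/L2 = A/-/- → run A
t=1: L0/L1/L2 = AF/-/- → run A
t=2: L0/L1/L2 = FBH/A/- → run F
t=3: L0/L1/L2 = FBH/A/- → run F
t=4: L0/L1/L2 = BH/AF/- → run B
t=5: L0/L1/L2 = BHC/AF/- → run B
t=6: L0/L1/L2 = HC/AFB/- → run H
t=7: L0/L1/L2 = HC/AFB/- → run H
t=8: L0/L1/L2 = C/AFBH/- → run C
t=9: L0/L1/L2 = C/AFBH/- → run C
t=10: L0/L1/L2 = -/AFBHC/- → run A
t=11: L0/L1/L2 = -/AFBHC/- → run A
t=12: L0/L1/L2 = -/AFBHC/- → run A
t=13: L0/L1/L2 = -/AFBHC/- → run A
t=14: L0/L1/L2 = -/FBHC/- → run F
t=15: L0/L1/L2 = -/FBHC/- → run F
t=16: L0/L1/L2 = -/FBHC/- → run F
t=17: L0/L1/L2 = -/FBHC/- → run F
t=18: L0/L1/L2 = -/BHC/F → run B
t=19: L0/L1/L2 = -/BHC/F → run B
t=20: L0/L1/L2 = -/BHC/F → run B
t=21: L0/L1/L2 = -/BHC/F → run B
t=22: L0/L1/L2 = -/HC/F → run H
t=23: L0/L1/L2 = -/HC/F → run H
t=24: L0/L1/L2 = -/HC/F → run H
t=25: L0/L1/L2 = -/HC/F → run H
t=26: L0/L1/L2 = -/C/FH → run C
t=27: L0/L1/L2 = -/C/FH → run C
t=28: L0/L1/L2 = -/C/FH → run C
t=29: L0/L1/L2 = -/C/FH → run C
t=30: L0/L1/L2 = -/-/FH → run F
t=31: L0/L1/L2 = -/-/H → run H
t=32: (idle)
t=33: (idle)
t=34: (idle)
t=35: (idle)
t=36: (idle)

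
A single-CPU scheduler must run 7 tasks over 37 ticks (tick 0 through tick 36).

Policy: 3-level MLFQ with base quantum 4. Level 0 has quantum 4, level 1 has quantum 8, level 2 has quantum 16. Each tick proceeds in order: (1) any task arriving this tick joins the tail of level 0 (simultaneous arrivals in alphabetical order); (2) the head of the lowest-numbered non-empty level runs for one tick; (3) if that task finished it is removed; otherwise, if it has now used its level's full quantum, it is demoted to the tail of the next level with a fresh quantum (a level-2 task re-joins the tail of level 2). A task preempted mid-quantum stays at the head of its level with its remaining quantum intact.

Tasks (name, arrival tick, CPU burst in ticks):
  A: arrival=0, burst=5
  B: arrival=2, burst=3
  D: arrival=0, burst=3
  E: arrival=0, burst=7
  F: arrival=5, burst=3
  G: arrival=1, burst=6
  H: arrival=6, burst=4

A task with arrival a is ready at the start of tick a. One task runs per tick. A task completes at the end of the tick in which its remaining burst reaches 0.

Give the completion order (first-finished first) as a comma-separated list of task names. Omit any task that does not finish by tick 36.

completion order = D, B, F, H, A, E, G

t=0: L0/L1/L2 = ADE/-/- → run A
t=1: L0/L1/L2 = ADEG/-/- → run A
t=2: L0/L1/L2 = ADEGB/-/- → run A
t=3: L0/L1/L2 = ADEGB/-/- → run A
t=4: L0/L1/L2 = DEGB/A/- → run D
t=5: L0/L1/L2 = DEGBF/A/- → run D
t=6: L0/L1/L2 = DEGBFH/A/- → run D
t=7: L0/L1/L2 = EGBFH/A/- → run E
t=8: L0/L1/L2 = EGBFH/A/- → run E
t=9: L0/L1/L2 = EGBFH/A/- → run E
t=10: L0/L1/L2 = EGBFH/A/- → run E
t=11: L0/L1/L2 = GBFH/AE/- → run G
t=12: L0/L1/L2 = GBFH/AE/- → run G
t=13: L0/L1/L2 = GBFH/AE/- → run G
t=14: L0/L1/L2 = GBFH/AE/- → run G
t=15: L0/L1/L2 = BFH/AEG/- → run B
t=16: L0/L1/L2 = BFH/AEG/- → run B
t=17: L0/L1/L2 = BFH/AEG/- → run B
t=18: L0/L1/L2 = FH/AEG/- → run F
t=19: L0/L1/L2 = FH/AEG/- → run F
t=20: L0/L1/L2 = FH/AEG/- → run F
t=21: L0/L1/L2 = H/AEG/- → run H
t=22: L0/L1/L2 = H/AEG/- → run H
t=23: L0/L1/L2 = H/AEG/- → run H
t=24: L0/L1/L2 = H/AEG/- → run H
t=25: L0/L1/L2 = -/AEG/- → run A
t=26: L0/L1/L2 = -/EG/- → run E
t=27: L0/L1/L2 = -/EG/- → run E
t=28: L0/L1/L2 = -/EG/- → run E
t=29: L0/L1/L2 = -/G/- → run G
t=30: L0/L1/L2 = -/G/- → run G
t=31: (idle)
t=32: (idle)
t=33: (idle)
t=34: (idle)
t=35: (idle)
t=36: (idle)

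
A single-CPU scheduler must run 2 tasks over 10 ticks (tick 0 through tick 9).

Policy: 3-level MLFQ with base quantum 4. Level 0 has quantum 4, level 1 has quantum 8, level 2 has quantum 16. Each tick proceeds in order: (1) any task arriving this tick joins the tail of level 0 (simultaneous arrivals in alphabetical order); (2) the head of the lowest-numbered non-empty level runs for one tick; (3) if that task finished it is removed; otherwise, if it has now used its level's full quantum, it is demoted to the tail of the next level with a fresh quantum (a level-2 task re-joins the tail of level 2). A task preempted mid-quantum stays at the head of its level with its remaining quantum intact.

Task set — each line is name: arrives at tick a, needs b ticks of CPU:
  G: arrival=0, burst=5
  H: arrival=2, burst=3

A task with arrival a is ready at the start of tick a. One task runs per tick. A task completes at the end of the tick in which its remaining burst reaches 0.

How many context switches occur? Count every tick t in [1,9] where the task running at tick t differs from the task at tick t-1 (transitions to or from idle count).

context switches = 3

t=0: L0/L1/L2 = G/-/- → run G
t=1: L0/L1/L2 = G/-/- → run G
t=2: L0/L1/L2 = GH/-/- → run G
t=3: L0/L1/L2 = GH/-/- → run G
t=4: L0/L1/L2 = H/G/- → run H
t=5: L0/L1/L2 = H/G/- → run H
t=6: L0/L1/L2 = H/G/- → run H
t=7: L0/L1/L2 = -/G/- → run G
t=8: (idle)
t=9: (idle)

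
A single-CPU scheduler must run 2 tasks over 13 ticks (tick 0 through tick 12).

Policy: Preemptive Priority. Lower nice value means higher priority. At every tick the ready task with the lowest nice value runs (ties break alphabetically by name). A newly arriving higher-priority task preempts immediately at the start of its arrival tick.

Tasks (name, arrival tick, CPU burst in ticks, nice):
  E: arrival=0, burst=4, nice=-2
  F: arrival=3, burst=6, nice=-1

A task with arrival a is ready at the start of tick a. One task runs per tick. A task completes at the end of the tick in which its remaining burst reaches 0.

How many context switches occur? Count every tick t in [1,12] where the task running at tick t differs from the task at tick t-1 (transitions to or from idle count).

context switches = 2

t=0: ready={E} → run E
t=1: ready={E} → run E
t=2: ready={E} → run E
t=3: ready={E,F} → run E
t=4: ready={F} → run F
t=5: ready={F} → run F
t=6: ready={F} → run F
t=7: ready={F} → run F
t=8: ready={F} → run F
t=9: ready={F} → run F
t=10: (idle)
t=11: (idle)
t=12: (idle)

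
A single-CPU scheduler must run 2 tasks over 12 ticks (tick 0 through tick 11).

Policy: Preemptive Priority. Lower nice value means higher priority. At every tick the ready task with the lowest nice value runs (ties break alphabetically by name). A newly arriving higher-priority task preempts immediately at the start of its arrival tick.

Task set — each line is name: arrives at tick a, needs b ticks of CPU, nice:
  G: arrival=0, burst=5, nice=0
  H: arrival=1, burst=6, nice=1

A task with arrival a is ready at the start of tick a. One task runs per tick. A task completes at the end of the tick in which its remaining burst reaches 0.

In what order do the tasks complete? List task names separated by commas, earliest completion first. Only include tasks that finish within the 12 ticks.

t=0: ready={G} → run G
t=1: ready={G,H} → run G
t=2: ready={G,H} → run G
t=3: ready={G,H} → run G
t=4: ready={G,H} → run G
t=5: ready={H} → run H
t=6: ready={H} → run H
t=7: ready={H} → run H
t=8: ready={H} → run H
t=9: ready={H} → run H
t=10: ready={H} → run H
t=11: (idle)

completion order = G, H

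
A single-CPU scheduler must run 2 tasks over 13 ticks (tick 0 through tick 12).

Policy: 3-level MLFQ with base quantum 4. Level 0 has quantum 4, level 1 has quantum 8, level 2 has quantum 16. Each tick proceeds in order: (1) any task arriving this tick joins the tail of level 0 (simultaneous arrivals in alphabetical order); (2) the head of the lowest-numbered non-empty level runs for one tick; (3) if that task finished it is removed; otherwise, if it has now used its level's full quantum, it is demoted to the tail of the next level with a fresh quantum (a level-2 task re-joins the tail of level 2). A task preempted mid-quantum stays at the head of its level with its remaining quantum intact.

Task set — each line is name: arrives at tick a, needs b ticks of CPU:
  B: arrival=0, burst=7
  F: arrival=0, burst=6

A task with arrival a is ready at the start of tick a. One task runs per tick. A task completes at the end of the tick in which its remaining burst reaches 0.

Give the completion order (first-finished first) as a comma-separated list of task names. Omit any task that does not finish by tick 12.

t=0: L0/L1/L2 = BF/-/- → run B
t=1: L0/L1/L2 = BF/-/- → run B
t=2: L0/L1/L2 = BF/-/- → run B
t=3: L0/L1/L2 = BF/-/- → run B
t=4: L0/L1/L2 = F/B/- → run F
t=5: L0/L1/L2 = F/B/- → run F
t=6: L0/L1/L2 = F/B/- → run F
t=7: L0/L1/L2 = F/B/- → run F
t=8: L0/L1/L2 = -/BF/- → run B
t=9: L0/L1/L2 = -/BF/- → run B
t=10: L0/L1/L2 = -/BF/- → run B
t=11: L0/L1/L2 = -/F/- → run F
t=12: L0/L1/L2 = -/F/- → run F

completion order = B, F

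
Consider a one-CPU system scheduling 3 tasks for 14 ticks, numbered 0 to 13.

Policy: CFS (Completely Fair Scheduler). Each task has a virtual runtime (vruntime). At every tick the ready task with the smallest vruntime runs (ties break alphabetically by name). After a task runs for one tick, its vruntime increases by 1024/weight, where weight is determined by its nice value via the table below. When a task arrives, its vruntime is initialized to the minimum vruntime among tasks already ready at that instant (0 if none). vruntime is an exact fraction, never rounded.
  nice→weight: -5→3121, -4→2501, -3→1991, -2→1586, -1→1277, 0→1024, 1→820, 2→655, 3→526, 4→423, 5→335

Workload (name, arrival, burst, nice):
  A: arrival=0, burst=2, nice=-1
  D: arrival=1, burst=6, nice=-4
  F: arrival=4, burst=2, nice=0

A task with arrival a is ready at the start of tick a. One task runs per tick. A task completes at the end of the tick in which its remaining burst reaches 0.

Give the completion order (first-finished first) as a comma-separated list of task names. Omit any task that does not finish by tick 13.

t=0: vr[A=0] → run A
t=1: vr[A=1024/1277 D=1024/1277] → run A
t=2: vr[D=1024/1277] → run D
t=3: vr[D=3868672/3193777] → run D
t=4: vr[D=5176320/3193777 F=5176320/3193777] → run D
t=5: vr[D=6483968/3193777 F=5176320/3193777] → run F
t=6: vr[D=6483968/3193777 F=8370097/3193777] → run D
t=7: vr[D=7791616/3193777 F=8370097/3193777] → run D
t=8: vr[D=9099264/3193777 F=8370097/3193777] → run F
t=9: vr[D=9099264/3193777] → run D
t=10: (idle)
t=11: (idle)
t=12: (idle)
t=13: (idle)

completion order = A, F, D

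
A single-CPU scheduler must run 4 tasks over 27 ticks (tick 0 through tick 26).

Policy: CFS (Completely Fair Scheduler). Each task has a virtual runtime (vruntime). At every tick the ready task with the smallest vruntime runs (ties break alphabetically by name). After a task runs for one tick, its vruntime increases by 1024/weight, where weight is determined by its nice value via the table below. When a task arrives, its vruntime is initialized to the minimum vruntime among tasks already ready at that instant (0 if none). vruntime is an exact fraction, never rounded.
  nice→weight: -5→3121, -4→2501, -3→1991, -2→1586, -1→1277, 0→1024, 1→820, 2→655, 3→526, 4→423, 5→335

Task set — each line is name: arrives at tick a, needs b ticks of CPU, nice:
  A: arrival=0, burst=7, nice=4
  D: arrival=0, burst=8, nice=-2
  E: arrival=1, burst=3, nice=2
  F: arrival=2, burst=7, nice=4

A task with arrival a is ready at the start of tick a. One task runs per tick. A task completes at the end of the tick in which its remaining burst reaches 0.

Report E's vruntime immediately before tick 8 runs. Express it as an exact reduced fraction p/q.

vruntime(E, start of tick 8) = 2048/655

t=0: vr[A=0 D=0] → run A
t=1: vr[A=1024/423 D=0 E=0] → run D
t=2: vr[A=1024/423 D=512/793 E=0 F=0] → run E
t=3: vr[A=1024/423 D=512/793 E=1024/655 F=0] → run F
t=4: vr[A=1024/423 D=512/793 E=1024/655 F=1024/423] → run D
t=5: vr[A=1024/423 D=1024/793 E=1024/655 F=1024/423] → run D
t=6: vr[A=1024/423 D=1536/793 E=1024/655 F=1024/423] → run E
t=7: vr[A=1024/423 D=1536/793 E=2048/655 F=1024/423] → run D
t=8: vr[A=1024/423 D=2048/793 E=2048/655 F=1024/423] → run A
t=9: vr[A=2048/423 D=2048/793 E=2048/655 F=1024/423] → run F
t=10: vr[A=2048/423 D=2048/793 E=2048/655 F=2048/423] → run D
t=11: vr[A=2048/423 D=2560/793 E=2048/655 F=2048/423] → run E
t=12: vr[A=2048/423 D=2560/793 F=2048/423] → run D
t=13: vr[A=2048/423 D=3072/793 F=2048/423] → run D
t=14: vr[A=2048/423 D=3584/793 F=2048/423] → run D
t=15: vr[A=2048/423 F=2048/423] → run A
t=16: vr[A=1024/141 F=2048/423] → run F
t=17: vr[A=1024/141 F=1024/141] → run A
t=18: vr[A=4096/423 F=1024/141] → run F
t=19: vr[A=4096/423 F=4096/423] → run A
t=20: vr[A=5120/423 F=4096/423] → run F
t=21: vr[A=5120/423 F=5120/423] → run A
t=22: vr[A=2048/141 F=5120/423] → run F
t=23: vr[A=2048/141 F=2048/141] → run A
t=24: vr[F=2048/141] → run F
t=25: (idle)
t=26: (idle)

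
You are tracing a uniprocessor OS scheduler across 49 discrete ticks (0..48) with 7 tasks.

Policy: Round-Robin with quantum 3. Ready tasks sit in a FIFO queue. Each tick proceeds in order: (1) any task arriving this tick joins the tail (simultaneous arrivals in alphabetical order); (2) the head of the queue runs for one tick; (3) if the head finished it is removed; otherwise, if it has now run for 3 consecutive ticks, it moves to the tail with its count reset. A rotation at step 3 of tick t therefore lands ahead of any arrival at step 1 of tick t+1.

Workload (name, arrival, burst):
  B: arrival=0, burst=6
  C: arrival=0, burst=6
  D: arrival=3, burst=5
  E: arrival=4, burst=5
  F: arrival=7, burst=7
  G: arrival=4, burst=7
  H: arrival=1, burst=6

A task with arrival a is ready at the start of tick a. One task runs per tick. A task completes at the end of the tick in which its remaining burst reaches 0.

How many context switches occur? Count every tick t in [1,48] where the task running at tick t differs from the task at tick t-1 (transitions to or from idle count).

t=0: queue=[B,C] q_used=0 → run B
t=1: queue=[B,C,H] q_used=1 → run B
t=2: queue=[B,C,H] q_used=2 → run B
t=3: queue=[C,H,B,D] q_used=0 → run C
t=4: queue=[C,H,B,D,E,G] q_used=1 → run C
t=5: queue=[C,H,B,D,E,G] q_used=2 → run C
t=6: queue=[H,B,D,E,G,C] q_used=0 → run H
t=7: queue=[H,B,D,E,G,C,F] q_used=1 → run H
t=8: queue=[H,B,D,E,G,C,F] q_used=2 → run H
t=9: queue=[B,D,E,G,C,F,H] q_used=0 → run B
t=10: queue=[B,D,E,G,C,F,H] q_used=1 → run B
t=11: queue=[B,D,E,G,C,F,H] q_used=2 → run B
t=12: queue=[D,E,G,C,F,H] q_used=0 → run D
t=13: queue=[D,E,G,C,F,H] q_used=1 → run D
t=14: queue=[D,E,G,C,F,H] q_used=2 → run D
t=15: queue=[E,G,C,F,H,D] q_used=0 → run E
t=16: queue=[E,G,C,F,H,D] q_used=1 → run E
t=17: queue=[E,G,C,F,H,D] q_used=2 → run E
t=18: queue=[G,C,F,H,D,E] q_used=0 → run G
t=19: queue=[G,C,F,H,D,E] q_used=1 → run G
t=20: queue=[G,C,F,H,D,E] q_used=2 → run G
t=21: queue=[C,F,H,D,E,G] q_used=0 → run C
t=22: queue=[C,F,H,D,E,G] q_used=1 → run C
t=23: queue=[C,F,H,D,E,G] q_used=2 → run C
t=24: queue=[F,H,D,E,G] q_used=0 → run F
t=25: queue=[F,H,D,E,G] q_used=1 → run F
t=26: queue=[F,H,D,E,G] q_used=2 → run F
t=27: queue=[H,D,E,G,F] q_used=0 → run H
t=28: queue=[H,D,E,G,F] q_used=1 → run H
t=29: queue=[H,D,E,G,F] q_used=2 → run H
t=30: queue=[D,E,G,F] q_used=0 → run D
t=31: queue=[D,E,G,F] q_used=1 → run D
t=32: queue=[E,G,F] q_used=0 → run E
t=33: queue=[E,G,F] q_used=1 → run E
t=34: queue=[G,F] q_used=0 → run G
t=35: queue=[G,F] q_used=1 → run G
t=36: queue=[G,F] q_used=2 → run G
t=37: queue=[F,G] q_used=0 → run F
t=38: queue=[F,G] q_used=1 → run F
t=39: queue=[F,G] q_used=2 → run F
t=40: queue=[G,F] q_used=0 → run G
t=41: queue=[F] q_used=0 → run F
t=42: (idle)
t=43: (idle)
t=44: (idle)
t=45: (idle)
t=46: (idle)
t=47: (idle)
t=48: (idle)

context switches = 16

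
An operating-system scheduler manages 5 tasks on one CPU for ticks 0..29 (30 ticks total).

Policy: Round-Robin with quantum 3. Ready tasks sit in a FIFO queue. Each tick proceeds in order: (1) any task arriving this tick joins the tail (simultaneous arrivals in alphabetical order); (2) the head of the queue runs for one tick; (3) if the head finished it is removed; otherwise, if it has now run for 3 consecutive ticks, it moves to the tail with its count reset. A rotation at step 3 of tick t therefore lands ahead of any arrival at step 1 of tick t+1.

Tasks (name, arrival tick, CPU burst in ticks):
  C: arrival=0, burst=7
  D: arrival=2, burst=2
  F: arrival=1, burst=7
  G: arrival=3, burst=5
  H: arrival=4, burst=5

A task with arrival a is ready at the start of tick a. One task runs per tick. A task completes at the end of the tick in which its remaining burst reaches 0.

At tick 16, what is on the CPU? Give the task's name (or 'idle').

running at tick 16 = H

t=0: queue=[C] q_used=0 → run C
t=1: queue=[C,F] q_used=1 → run C
t=2: queue=[C,F,D] q_used=2 → run C
t=3: queue=[F,D,C,G] q_used=0 → run F
t=4: queue=[F,D,C,G,H] q_used=1 → run F
t=5: queue=[F,D,C,G,H] q_used=2 → run F
t=6: queue=[D,C,G,H,F] q_used=0 → run D
t=7: queue=[D,C,G,H,F] q_used=1 → run D
t=8: queue=[C,G,H,F] q_used=0 → run C
t=9: queue=[C,G,H,F] q_used=1 → run C
t=10: queue=[C,G,H,F] q_used=2 → run C
t=11: queue=[G,H,F,C] q_used=0 → run G
t=12: queue=[G,H,F,C] q_used=1 → run G
t=13: queue=[G,H,F,C] q_used=2 → run G
t=14: queue=[H,F,C,G] q_used=0 → run H
t=15: queue=[H,F,C,G] q_used=1 → run H
t=16: queue=[H,F,C,G] q_used=2 → run H
t=17: queue=[F,C,G,H] q_used=0 → run F
t=18: queue=[F,C,G,H] q_used=1 → run F
t=19: queue=[F,C,G,H] q_used=2 → run F
t=20: queue=[C,G,H,F] q_used=0 → run C
t=21: queue=[G,H,F] q_used=0 → run G
t=22: queue=[G,H,F] q_used=1 → run G
t=23: queue=[H,F] q_used=0 → run H
t=24: queue=[H,F] q_used=1 → run H
t=25: queue=[F] q_used=0 → run F
t=26: (idle)
t=27: (idle)
t=28: (idle)
t=29: (idle)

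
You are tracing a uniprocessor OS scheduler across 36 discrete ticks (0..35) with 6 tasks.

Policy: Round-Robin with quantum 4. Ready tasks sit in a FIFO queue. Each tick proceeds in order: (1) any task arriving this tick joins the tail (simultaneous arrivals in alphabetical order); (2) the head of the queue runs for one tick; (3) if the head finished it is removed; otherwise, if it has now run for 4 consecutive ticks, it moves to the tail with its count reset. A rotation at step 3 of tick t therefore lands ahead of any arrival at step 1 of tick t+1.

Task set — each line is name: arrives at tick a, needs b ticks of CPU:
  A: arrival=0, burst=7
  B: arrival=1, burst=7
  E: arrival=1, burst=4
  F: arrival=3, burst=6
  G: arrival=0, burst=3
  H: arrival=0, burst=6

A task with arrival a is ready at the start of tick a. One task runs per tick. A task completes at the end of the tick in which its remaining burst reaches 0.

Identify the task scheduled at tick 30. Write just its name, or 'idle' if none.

t=0: queue=[A,G,H] q_used=0 → run A
t=1: queue=[A,G,H,B,E] q_used=1 → run A
t=2: queue=[A,G,H,B,E] q_used=2 → run A
t=3: queue=[A,G,H,B,E,F] q_used=3 → run A
t=4: queue=[G,H,B,E,F,A] q_used=0 → run G
t=5: queue=[G,H,B,E,F,A] q_used=1 → run G
t=6: queue=[G,H,B,E,F,A] q_used=2 → run G
t=7: queue=[H,B,E,F,A] q_used=0 → run H
t=8: queue=[H,B,E,F,A] q_used=1 → run H
t=9: queue=[H,B,E,F,A] q_used=2 → run H
t=10: queue=[H,B,E,F,A] q_used=3 → run H
t=11: queue=[B,E,F,A,H] q_used=0 → run B
t=12: queue=[B,E,F,A,H] q_used=1 → run B
t=13: queue=[B,E,F,A,H] q_used=2 → run B
t=14: queue=[B,E,F,A,H] q_used=3 → run B
t=15: queue=[E,F,A,H,B] q_used=0 → run E
t=16: queue=[E,F,A,H,B] q_used=1 → run E
t=17: queue=[E,F,A,H,B] q_used=2 → run E
t=18: queue=[E,F,A,H,B] q_used=3 → run E
t=19: queue=[F,A,H,B] q_used=0 → run F
t=20: queue=[F,A,H,B] q_used=1 → run F
t=21: queue=[F,A,H,B] q_used=2 → run F
t=22: queue=[F,A,H,B] q_used=3 → run F
t=23: queue=[A,H,B,F] q_used=0 → run A
t=24: queue=[A,H,B,F] q_used=1 → run A
t=25: queue=[A,H,B,F] q_used=2 → run A
t=26: queue=[H,B,F] q_used=0 → run H
t=27: queue=[H,B,F] q_used=1 → run H
t=28: queue=[B,F] q_used=0 → run B
t=29: queue=[B,F] q_used=1 → run B
t=30: queue=[B,F] q_used=2 → run B
t=31: queue=[F] q_used=0 → run F
t=32: queue=[F] q_used=1 → run F
t=33: (idle)
t=34: (idle)
t=35: (idle)

running at tick 30 = B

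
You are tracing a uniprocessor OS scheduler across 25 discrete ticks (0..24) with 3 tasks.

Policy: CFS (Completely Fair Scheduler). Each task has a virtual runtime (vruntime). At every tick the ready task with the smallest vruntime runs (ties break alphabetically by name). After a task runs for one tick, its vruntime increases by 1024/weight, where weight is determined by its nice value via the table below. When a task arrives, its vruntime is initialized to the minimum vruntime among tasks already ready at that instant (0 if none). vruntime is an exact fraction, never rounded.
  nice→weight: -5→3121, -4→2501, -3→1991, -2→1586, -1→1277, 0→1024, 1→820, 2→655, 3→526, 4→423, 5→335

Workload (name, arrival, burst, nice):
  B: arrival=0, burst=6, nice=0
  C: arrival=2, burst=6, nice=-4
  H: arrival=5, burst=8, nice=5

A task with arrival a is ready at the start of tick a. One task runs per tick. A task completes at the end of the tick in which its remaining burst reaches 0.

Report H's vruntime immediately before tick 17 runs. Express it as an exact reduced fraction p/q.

vruntime(H, start of tick 17) = 3033374/167567

t=0: vr[B=0] → run B
t=1: vr[B=1] → run B
t=2: vr[B=2 C=2] → run B
t=3: vr[B=3 C=2] → run C
t=4: vr[B=3 C=6026/2501] → run C
t=5: vr[B=3 C=7050/2501 H=7050/2501] → run C
t=6: vr[B=3 C=8074/2501 H=7050/2501] → run H
t=7: vr[B=3 C=8074/2501 H=4922774/837835] → run B
t=8: vr[B=4 C=8074/2501 H=4922774/837835] → run C
t=9: vr[B=4 C=9098/2501 H=4922774/837835] → run C
t=10: vr[B=4 C=10122/2501 H=4922774/837835] → run B
t=11: vr[B=5 C=10122/2501 H=4922774/837835] → run C
t=12: vr[B=5 H=4922774/837835] → run B
t=13: vr[H=4922774/837835] → run H
t=14: vr[H=7483798/837835] → run H
t=15: vr[H=10044822/837835] → run H
t=16: vr[H=12605846/837835] → run H
t=17: vr[H=3033374/167567] → run H
t=18: vr[H=17727894/837835] → run H
t=19: vr[H=20288918/837835] → run H
t=20: (idle)
t=21: (idle)
t=22: (idle)
t=23: (idle)
t=24: (idle)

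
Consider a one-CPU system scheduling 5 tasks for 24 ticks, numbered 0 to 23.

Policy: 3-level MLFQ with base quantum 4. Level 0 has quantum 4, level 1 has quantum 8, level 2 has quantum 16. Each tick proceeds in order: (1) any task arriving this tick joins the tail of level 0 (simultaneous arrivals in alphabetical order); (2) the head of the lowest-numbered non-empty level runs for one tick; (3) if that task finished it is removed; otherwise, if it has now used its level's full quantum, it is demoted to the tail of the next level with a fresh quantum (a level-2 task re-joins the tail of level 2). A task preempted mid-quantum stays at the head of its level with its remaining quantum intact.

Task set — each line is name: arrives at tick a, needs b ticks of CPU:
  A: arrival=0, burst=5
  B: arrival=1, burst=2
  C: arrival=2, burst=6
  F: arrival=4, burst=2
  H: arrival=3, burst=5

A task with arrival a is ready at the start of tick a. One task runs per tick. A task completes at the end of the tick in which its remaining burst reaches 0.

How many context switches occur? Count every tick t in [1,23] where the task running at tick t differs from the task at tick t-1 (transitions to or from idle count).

context switches = 8

t=0: L0/L1/L2 = A/-/- → run A
t=1: L0/L1/L2 = AB/-/- → run A
t=2: L0/L1/L2 = ABC/-/- → run A
t=3: L0/L1/L2 = ABCH/-/- → run A
t=4: L0/L1/L2 = BCHF/A/- → run B
t=5: L0/L1/L2 = BCHF/A/- → run B
t=6: L0/L1/L2 = CHF/A/- → run C
t=7: L0/L1/L2 = CHF/A/- → run C
t=8: L0/L1/L2 = CHF/A/- → run C
t=9: L0/L1/L2 = CHF/A/- → run C
t=10: L0/L1/L2 = HF/AC/- → run H
t=11: L0/L1/L2 = HF/AC/- → run H
t=12: L0/L1/L2 = HF/AC/- → run H
t=13: L0/L1/L2 = HF/AC/- → run H
t=14: L0/L1/L2 = F/ACH/- → run F
t=15: L0/L1/L2 = F/ACH/- → run F
t=16: L0/L1/L2 = -/ACH/- → run A
t=17: L0/L1/L2 = -/CH/- → run C
t=18: L0/L1/L2 = -/CH/- → run C
t=19: L0/L1/L2 = -/H/- → run H
t=20: (idle)
t=21: (idle)
t=22: (idle)
t=23: (idle)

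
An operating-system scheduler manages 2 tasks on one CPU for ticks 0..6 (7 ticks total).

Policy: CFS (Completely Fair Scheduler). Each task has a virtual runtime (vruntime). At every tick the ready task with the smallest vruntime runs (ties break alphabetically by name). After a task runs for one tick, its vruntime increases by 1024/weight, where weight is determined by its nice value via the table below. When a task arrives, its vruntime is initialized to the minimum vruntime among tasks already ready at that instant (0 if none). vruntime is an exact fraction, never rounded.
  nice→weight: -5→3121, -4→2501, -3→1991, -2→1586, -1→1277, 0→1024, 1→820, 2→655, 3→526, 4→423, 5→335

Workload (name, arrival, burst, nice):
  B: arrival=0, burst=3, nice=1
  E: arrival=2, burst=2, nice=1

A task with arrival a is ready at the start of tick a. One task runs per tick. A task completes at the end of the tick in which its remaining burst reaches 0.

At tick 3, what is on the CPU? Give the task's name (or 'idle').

t=0: vr[B=0] → run B
t=1: vr[B=256/205] → run B
t=2: vr[B=512/205 E=512/205] → run B
t=3: vr[E=512/205] → run E
t=4: vr[E=768/205] → run E
t=5: (idle)
t=6: (idle)

running at tick 3 = E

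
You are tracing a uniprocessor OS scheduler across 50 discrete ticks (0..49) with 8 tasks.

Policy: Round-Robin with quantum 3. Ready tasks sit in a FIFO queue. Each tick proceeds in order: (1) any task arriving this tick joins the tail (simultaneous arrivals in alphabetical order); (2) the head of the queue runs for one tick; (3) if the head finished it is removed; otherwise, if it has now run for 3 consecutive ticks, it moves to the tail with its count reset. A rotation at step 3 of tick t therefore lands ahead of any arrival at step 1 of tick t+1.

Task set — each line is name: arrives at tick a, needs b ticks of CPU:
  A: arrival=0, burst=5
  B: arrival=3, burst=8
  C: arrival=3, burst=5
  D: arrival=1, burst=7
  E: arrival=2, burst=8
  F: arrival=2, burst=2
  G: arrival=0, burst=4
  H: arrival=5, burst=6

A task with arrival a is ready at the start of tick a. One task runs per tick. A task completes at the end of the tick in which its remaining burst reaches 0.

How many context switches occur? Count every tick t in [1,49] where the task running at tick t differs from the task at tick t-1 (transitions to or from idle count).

t=0: queue=[A,G] q_used=0 → run A
t=1: queue=[A,G,D] q_used=1 → run A
t=2: queue=[A,G,D,E,F] q_used=2 → run A
t=3: queue=[G,D,E,F,A,B,C] q_used=0 → run G
t=4: queue=[G,D,E,F,A,B,C] q_used=1 → run G
t=5: queue=[G,D,E,F,A,B,C,H] q_used=2 → run G
t=6: queue=[D,E,F,A,B,C,H,G] q_used=0 → run D
t=7: queue=[D,E,F,A,B,C,H,G] q_used=1 → run D
t=8: queue=[D,E,F,A,B,C,H,G] q_used=2 → run D
t=9: queue=[E,F,A,B,C,H,G,D] q_used=0 → run E
t=10: queue=[E,F,A,B,C,H,G,D] q_used=1 → run E
t=11: queue=[E,F,A,B,C,H,G,D] q_used=2 → run E
t=12: queue=[F,A,B,C,H,G,D,E] q_used=0 → run F
t=13: queue=[F,A,B,C,H,G,D,E] q_used=1 → run F
t=14: queue=[A,B,C,H,G,D,E] q_used=0 → run A
t=15: queue=[A,B,C,H,G,D,E] q_used=1 → run A
t=16: queue=[B,C,H,G,D,E] q_used=0 → run B
t=17: queue=[B,C,H,G,D,E] q_used=1 → run B
t=18: queue=[B,C,H,G,D,E] q_used=2 → run B
t=19: queue=[C,H,G,D,E,B] q_used=0 → run C
t=20: queue=[C,H,G,D,E,B] q_used=1 → run C
t=21: queue=[C,H,G,D,E,B] q_used=2 → run C
t=22: queue=[H,G,D,E,B,C] q_used=0 → run H
t=23: queue=[H,G,D,E,B,C] q_used=1 → run H
t=24: queue=[H,G,D,E,B,C] q_used=2 → run H
t=25: queue=[G,D,E,B,C,H] q_used=0 → run G
t=26: queue=[D,E,B,C,H] q_used=0 → run D
t=27: queue=[D,E,B,C,H] q_used=1 → run D
t=28: queue=[D,E,B,C,H] q_used=2 → run D
t=29: queue=[E,B,C,H,D] q_used=0 → run E
t=30: queue=[E,B,C,H,D] q_used=1 → run E
t=31: queue=[E,B,C,H,D] q_used=2 → run E
t=32: queue=[B,C,H,D,E] q_used=0 → run B
t=33: queue=[B,C,H,D,E] q_used=1 → run B
t=34: queue=[B,C,H,D,E] q_used=2 → run B
t=35: queue=[C,H,D,E,B] q_used=0 → run C
t=36: queue=[C,H,D,E,B] q_used=1 → run C
t=37: queue=[H,D,E,B] q_used=0 → run H
t=38: queue=[H,D,E,B] q_used=1 → run H
t=39: queue=[H,D,E,B] q_used=2 → run H
t=40: queue=[D,E,B] q_used=0 → run D
t=41: queue=[E,B] q_used=0 → run E
t=42: queue=[E,B] q_used=1 → run E
t=43: queue=[B] q_used=0 → run B
t=44: queue=[B] q_used=1 → run B
t=45: (idle)
t=46: (idle)
t=47: (idle)
t=48: (idle)
t=49: (idle)

context switches = 18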